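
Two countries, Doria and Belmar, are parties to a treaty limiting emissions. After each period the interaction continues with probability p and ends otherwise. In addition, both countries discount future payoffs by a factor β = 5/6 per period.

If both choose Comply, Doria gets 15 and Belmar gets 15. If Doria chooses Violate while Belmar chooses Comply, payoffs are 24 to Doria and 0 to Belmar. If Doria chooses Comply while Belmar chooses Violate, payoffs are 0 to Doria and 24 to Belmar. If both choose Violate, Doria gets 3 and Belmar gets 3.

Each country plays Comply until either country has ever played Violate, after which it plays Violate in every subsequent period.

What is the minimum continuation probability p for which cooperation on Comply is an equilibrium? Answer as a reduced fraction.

Expected continuation weight on next period's payoff is β·p = 5/6·p, which plays the role of the discount factor.
Cooperation requires 5/6·p ≥ (24−15)/(24−3) = 3/7, hence p ≥ 18/35.

18/35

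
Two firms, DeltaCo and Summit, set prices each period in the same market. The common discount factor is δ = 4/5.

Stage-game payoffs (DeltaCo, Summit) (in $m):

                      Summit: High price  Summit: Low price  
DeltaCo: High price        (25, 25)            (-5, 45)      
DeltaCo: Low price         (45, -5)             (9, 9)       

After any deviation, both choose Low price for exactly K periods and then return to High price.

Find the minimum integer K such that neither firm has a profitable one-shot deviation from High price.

2

Need Σ_{k=1}^{K} δ^k ≥ (45−25)/(25−9) = 1.2500 at δ = 4/5.
At K = 1 the sum is 0.8000 < 1.2500; at K = 2 it is 1.4400 ≥ 1.2500.
So the minimum punishment length is K = 2.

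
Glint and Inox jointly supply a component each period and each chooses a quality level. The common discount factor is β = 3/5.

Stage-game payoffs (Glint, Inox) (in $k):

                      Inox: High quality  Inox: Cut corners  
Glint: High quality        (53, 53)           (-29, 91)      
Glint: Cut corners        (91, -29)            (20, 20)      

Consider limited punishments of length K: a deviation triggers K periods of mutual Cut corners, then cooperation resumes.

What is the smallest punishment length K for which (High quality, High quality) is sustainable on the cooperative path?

Need Σ_{k=1}^{K} β^k ≥ (91−53)/(53−20) = 1.1515 at β = 3/5.
At K = 2 the sum is 0.9600 < 1.1515; at K = 3 it is 1.1760 ≥ 1.1515.
So the minimum punishment length is K = 3.

3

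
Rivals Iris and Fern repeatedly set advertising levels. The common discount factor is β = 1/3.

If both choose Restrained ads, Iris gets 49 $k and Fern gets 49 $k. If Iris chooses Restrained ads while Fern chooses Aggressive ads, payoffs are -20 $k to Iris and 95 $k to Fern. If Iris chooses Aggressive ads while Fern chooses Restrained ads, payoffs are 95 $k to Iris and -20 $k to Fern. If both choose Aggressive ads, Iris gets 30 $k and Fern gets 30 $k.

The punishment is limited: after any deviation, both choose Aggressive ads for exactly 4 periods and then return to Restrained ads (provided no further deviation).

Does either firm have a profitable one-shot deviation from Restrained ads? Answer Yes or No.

Comparing payoff streams over the 5 periods until play realigns: cooperate → 49(1+β+…+β^4); deviate → 95 + 30(β+…+β^4).
Cooperation is sustained iff (49−30)(β+…+β^4) ≥ 95−49.
β+…+β^4 = 1/3·(1−(1/3)^4)/(1−1/3) = 0.4938, and (95−49)/(49−30) = 2.4211.
0.4938 < 2.4211, so cooperation is not sustainable.

Yes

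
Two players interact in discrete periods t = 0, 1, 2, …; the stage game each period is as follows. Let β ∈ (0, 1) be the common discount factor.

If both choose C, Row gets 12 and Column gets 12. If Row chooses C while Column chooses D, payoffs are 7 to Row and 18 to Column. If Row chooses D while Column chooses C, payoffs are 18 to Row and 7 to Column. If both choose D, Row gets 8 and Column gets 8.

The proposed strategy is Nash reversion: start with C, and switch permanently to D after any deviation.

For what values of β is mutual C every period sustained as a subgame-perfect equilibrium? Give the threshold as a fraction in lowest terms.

3/5

One-period gain from deviating is 18 − 12 = 6. The loss is 12 − 8 = 4 in every subsequent period, with present value 4·β/(1−β).
Deviation is unprofitable when 4·β/(1−β) ≥ 6, i.e. β/(1−β) ≥ 3/2.
Equivalently β ≥ 6/(6+4) = 3/5.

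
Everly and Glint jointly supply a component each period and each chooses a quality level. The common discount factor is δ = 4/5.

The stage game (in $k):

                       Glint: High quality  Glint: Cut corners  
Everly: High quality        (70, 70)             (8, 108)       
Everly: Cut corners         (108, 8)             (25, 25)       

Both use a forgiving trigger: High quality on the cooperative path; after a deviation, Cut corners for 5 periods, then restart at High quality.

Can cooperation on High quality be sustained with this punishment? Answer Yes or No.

A one-shot deviation gives 108 now, then 25 for 5 periods, then back to 70.
Gain from deviating: (108−70) today; loss: (70−25) in each of the next 5 periods.
No-deviation condition: (70−25)(δ+…+δ^5) ≥ 108−70, i.e. δ+…+δ^5 ≥ 38/45.
At δ = 4/5: δ+…+δ^5 = 2.6893 ≥ 0.8444.
So cooperation is sustainable.

Yes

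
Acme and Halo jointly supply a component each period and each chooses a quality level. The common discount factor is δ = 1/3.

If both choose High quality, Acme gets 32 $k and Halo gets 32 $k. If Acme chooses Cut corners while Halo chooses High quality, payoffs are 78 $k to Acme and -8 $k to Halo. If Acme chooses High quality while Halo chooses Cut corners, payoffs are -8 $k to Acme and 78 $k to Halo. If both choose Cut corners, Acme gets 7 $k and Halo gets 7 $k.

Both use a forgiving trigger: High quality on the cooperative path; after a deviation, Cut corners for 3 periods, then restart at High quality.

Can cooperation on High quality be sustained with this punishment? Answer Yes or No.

No

A one-shot deviation gives 78 now, then 7 for 3 periods, then back to 32.
Gain from deviating: (78−32) today; loss: (32−7) in each of the next 3 periods.
No-deviation condition: (32−7)(δ+…+δ^3) ≥ 78−32, i.e. δ+…+δ^3 ≥ 46/25.
At δ = 1/3: δ+…+δ^3 = 0.4815 < 1.8400.
So cooperation is not sustainable.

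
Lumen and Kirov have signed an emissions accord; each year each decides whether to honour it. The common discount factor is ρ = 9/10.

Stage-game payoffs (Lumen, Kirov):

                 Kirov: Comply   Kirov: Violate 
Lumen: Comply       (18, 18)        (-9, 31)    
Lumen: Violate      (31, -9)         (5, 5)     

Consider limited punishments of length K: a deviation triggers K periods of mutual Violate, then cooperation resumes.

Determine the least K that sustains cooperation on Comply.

No profitable deviation requires (18−5)(ρ+…+ρ^K) ≥ 31−18, i.e. ρ+…+ρ^K ≥ 1 ≈ 1.0000.
With ρ = 9/10, the partial sums are K=1: 0.9000, K=2: 1.7100.
K = 2 is the first length at which the sum reaches 1.0000.

2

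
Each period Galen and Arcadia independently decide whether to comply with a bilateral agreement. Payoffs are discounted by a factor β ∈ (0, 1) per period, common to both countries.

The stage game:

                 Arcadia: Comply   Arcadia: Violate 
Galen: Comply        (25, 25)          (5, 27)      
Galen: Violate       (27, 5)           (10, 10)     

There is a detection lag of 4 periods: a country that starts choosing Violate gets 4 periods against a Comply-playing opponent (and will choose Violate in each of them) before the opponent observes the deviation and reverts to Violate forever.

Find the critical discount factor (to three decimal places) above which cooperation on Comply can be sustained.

A deviator earns 27 for 4 periods, then 10 forever; cooperating earns 25 forever. Multiplying the IC by (1−β):
25 ≥ 27(1−β^4) + 10β^4, so 17·β^4 ≥ 2 and β^4 ≥ 2/17.
β ≥ (2/17)^(1/4) ≈ 0.586.

0.586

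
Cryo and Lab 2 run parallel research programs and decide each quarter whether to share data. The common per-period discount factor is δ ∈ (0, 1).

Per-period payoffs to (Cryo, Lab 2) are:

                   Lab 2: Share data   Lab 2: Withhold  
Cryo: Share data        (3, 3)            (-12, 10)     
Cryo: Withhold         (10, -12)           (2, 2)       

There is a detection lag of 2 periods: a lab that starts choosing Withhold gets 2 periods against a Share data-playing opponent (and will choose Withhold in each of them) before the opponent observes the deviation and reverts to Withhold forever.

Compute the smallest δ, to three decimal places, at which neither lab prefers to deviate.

0.935

The best deviation is to choose Withhold for all 2 undetected periods, earning 10 each, then 2 forever once detected.
Deviation value: 10(1−δ^2)/(1−δ) + 2δ^2/(1−δ); cooperation value: 3/(1−δ).
IC: 3 ≥ 10(1−δ^2) + 2δ^2 = 10 − 8δ^2.
So δ^2 ≥ 7/8, giving δ ≥ (7/8)^(1/2) ≈ 0.935.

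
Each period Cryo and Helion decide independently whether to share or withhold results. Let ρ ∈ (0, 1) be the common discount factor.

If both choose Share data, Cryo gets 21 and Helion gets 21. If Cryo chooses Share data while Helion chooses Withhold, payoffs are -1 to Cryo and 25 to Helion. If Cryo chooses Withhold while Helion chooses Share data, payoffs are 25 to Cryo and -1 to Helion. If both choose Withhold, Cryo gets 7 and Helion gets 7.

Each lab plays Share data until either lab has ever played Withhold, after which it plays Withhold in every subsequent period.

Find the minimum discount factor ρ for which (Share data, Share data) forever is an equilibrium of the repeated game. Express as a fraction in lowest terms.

Under grim trigger the critical discount factor is (T−C)/(T−P) with T = 25, C = 21, P = 7.
ρ* = (25−21)/(25−7) = 4/18 = 2/9.

2/9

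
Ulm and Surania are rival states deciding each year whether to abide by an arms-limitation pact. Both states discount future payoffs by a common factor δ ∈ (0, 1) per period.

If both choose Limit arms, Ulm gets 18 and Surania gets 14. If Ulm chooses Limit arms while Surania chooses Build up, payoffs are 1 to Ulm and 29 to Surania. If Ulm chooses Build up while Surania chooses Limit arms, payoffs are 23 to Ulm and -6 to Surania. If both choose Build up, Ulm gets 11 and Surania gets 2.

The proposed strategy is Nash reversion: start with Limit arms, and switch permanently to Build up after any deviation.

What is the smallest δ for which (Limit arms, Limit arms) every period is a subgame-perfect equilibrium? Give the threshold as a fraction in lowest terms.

Ulm: cooperation gives 18 each period; deviation gives 23 once then 11 forever.
  18/(1−δ) ≥ 23 + 11δ/(1−δ) ⇒ δ ≥ 5/12.
Surania: cooperation gives 14 each period; deviation gives 29 once then 2 forever.
  δ ≥ 15/27 = 5/9.
Both must hold, so the binding constraint is Surania's: δ ≥ 5/9.

5/9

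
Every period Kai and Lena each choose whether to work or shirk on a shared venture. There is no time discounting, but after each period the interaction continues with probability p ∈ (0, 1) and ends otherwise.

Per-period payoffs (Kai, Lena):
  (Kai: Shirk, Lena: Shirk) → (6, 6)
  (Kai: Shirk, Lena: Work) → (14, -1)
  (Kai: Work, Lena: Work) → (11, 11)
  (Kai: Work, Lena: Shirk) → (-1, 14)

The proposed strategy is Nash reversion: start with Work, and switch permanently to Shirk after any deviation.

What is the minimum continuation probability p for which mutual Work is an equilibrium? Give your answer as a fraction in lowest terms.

With no time discounting, the continuation probability p plays the role of the discount factor.
Grim-trigger IC: 11/(1−p) ≥ 14 + 6p/(1−p) ⇒ p ≥ (14−11)/(14−6) = 3/8.

3/8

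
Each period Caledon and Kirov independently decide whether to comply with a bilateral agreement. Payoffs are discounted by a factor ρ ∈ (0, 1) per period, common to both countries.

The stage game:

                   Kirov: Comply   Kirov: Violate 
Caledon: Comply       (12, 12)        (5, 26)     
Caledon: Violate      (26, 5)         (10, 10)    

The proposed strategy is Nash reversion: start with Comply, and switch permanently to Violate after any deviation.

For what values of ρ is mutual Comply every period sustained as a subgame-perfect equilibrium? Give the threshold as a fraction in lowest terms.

7/8

12/(1−ρ) ≥ 26 + 10ρ/(1−ρ)
12 ≥ 26 − 16ρ
ρ ≥ 14/16 = 7/8.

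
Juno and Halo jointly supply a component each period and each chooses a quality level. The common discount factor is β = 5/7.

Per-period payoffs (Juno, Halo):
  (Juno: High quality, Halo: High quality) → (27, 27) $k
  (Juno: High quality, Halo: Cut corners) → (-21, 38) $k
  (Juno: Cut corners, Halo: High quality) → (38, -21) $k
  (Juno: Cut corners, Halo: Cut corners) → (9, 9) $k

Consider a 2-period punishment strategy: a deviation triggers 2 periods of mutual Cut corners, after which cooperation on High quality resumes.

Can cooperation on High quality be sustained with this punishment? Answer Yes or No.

Yes

A one-shot deviation gives 38 now, then 9 for 2 periods, then back to 27.
Gain from deviating: (38−27) today; loss: (27−9) in each of the next 2 periods.
No-deviation condition: (27−9)(β+…+β^2) ≥ 38−27, i.e. β+…+β^2 ≥ 11/18.
At β = 5/7: β+…+β^2 = 1.2245 ≥ 0.6111.
So cooperation is sustainable.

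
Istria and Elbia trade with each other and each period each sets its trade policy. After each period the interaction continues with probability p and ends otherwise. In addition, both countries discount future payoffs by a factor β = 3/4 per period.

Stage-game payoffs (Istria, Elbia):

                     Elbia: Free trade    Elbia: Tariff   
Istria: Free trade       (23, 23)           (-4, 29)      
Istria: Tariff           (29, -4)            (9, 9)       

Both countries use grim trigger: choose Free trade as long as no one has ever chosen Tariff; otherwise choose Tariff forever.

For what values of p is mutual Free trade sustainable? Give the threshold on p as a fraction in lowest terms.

2/5

Expected continuation weight on next period's payoff is β·p = 3/4·p, which plays the role of the discount factor.
Cooperation requires 3/4·p ≥ (29−23)/(29−9) = 3/10, hence p ≥ 2/5.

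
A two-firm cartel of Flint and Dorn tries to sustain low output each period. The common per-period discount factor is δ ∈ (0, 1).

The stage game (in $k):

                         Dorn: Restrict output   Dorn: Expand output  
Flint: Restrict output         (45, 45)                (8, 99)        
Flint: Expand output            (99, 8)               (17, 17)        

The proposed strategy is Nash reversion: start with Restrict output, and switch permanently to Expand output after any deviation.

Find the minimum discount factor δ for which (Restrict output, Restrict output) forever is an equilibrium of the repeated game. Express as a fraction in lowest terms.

27/41

Cooperation forever yields 45 each period: 45/(1−δ).
Deviating yields 99 once, then 17 forever: 99 + 17δ/(1−δ).
No profitable deviation requires 45/(1−δ) ≥ 99 + 17δ/(1−δ).
Multiplying by (1−δ): 45 ≥ 99(1−δ) + 17δ = 99 − 82δ.
So 82δ ≥ 54, i.e. δ ≥ 54/82 = 27/41.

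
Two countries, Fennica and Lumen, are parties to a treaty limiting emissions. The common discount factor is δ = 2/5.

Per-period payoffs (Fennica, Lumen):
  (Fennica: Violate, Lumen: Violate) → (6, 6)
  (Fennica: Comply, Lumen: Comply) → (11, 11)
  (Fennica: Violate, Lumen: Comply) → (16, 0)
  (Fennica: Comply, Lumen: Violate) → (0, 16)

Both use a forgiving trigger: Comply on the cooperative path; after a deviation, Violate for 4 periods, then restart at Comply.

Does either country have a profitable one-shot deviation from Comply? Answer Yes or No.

IC: δ+…+δ^4 ≥ (16−11)/(11−6) = 1.
At δ = 2/5: partial sum = 0.6496 < 1.0000. Cooperation not sustainable.

Yes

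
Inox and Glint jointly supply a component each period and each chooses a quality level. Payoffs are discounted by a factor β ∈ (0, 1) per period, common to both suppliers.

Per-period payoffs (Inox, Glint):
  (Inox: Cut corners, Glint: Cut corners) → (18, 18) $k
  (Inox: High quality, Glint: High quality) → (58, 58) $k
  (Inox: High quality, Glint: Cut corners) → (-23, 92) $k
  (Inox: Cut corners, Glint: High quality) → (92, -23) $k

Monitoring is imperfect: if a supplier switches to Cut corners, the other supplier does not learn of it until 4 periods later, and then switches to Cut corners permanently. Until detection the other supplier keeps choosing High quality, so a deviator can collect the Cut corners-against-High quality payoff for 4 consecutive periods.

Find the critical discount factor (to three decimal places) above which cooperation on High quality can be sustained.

0.823

Deviating for the 4 undetected periods gains 92−58 = 34 per period over cooperation, then loses 58−18 = 40 per period forever once punishment starts.
Gain: 34(1 + β + … + β^3); loss: 40·β^4/(1−β).
No profitable deviation ⇔ 34(1−β^4) ≤ 40·β^4, i.e. β^4 ≥ 34/(34+40) = 17/37.
Hence β ≥ (17/37)^(1/4) ≈ 0.823.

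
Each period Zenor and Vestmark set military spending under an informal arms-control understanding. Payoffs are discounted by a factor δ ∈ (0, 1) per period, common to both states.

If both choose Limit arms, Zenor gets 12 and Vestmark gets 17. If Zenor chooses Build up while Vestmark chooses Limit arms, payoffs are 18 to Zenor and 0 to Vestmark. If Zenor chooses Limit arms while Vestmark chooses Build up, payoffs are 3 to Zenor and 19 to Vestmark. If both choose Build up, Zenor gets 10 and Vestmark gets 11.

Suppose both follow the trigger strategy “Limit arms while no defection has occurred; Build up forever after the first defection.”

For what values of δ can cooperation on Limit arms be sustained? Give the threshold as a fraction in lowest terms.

3/4

For Zenor: deviation gain 18−12 = 6, per-period punishment loss 12−10 = 2. IC gives δ ≥ 6/8 = 3/4.
For Vestmark: gain 2, loss 6 per period, so δ ≥ 2/8 = 1/4.
The tighter constraint is Zenor's, so cooperation needs δ ≥ 3/4.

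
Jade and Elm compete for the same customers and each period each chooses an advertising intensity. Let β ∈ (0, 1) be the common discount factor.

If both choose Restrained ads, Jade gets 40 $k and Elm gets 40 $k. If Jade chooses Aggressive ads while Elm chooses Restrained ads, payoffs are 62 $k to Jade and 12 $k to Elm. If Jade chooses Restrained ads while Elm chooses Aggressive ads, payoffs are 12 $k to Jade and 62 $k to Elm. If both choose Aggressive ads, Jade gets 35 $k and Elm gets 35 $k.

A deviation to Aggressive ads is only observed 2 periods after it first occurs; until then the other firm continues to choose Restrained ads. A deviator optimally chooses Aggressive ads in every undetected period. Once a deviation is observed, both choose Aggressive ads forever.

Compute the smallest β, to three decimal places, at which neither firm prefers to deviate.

0.903

The best deviation is to choose Aggressive ads for all 2 undetected periods, earning 62 each, then 35 forever once detected.
Deviation value: 62(1−β^2)/(1−β) + 35β^2/(1−β); cooperation value: 40/(1−β).
IC: 40 ≥ 62(1−β^2) + 35β^2 = 62 − 27β^2.
So β^2 ≥ 22/27, giving β ≥ (22/27)^(1/2) ≈ 0.903.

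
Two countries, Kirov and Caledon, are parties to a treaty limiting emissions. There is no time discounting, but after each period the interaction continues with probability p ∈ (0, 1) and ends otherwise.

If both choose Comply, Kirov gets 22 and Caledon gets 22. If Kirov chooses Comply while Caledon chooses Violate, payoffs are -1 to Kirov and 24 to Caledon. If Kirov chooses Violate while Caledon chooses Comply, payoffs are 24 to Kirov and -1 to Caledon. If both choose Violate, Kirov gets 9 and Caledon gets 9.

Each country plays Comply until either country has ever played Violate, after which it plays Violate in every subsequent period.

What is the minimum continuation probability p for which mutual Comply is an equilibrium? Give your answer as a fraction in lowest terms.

2/15

With no time discounting, the continuation probability p plays the role of the discount factor.
Grim-trigger IC: 22/(1−p) ≥ 24 + 9p/(1−p) ⇒ p ≥ (24−22)/(24−9) = 2/15.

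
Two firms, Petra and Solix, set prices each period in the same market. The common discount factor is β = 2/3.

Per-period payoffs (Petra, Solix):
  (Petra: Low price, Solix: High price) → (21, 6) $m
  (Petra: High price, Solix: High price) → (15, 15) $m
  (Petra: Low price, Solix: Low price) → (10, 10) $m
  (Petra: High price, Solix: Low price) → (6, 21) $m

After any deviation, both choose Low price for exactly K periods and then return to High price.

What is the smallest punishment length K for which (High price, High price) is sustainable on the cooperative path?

3

IC: β(1−β^K)/(1−β) ≥ (21−15)/(15−10) = 6/5.
With β = 2/3: need 1 − β^K ≥ 6/5·(1−2/3)/(2/3), i.e. β^K ≤ 0.4000.
Since (2/3)^2 = 0.4444 and (2/3)^3 = 0.2963, the smallest such K is 3.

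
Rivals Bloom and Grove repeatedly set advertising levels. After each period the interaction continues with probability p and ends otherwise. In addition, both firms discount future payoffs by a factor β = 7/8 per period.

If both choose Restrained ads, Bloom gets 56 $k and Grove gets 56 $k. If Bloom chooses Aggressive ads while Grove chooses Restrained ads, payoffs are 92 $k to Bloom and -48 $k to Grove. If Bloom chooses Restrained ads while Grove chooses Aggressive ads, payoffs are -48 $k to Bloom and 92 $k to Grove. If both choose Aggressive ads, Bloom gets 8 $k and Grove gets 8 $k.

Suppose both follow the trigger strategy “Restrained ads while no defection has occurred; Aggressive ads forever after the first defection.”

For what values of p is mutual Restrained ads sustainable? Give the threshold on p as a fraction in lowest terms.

With continuation probability p and discount β, the effective per-period discount factor is βp.
Grim-trigger IC: βp ≥ (92−56)/(92−8) = 3/7.
So p ≥ (3/7)/(7/8) = 24/49.

24/49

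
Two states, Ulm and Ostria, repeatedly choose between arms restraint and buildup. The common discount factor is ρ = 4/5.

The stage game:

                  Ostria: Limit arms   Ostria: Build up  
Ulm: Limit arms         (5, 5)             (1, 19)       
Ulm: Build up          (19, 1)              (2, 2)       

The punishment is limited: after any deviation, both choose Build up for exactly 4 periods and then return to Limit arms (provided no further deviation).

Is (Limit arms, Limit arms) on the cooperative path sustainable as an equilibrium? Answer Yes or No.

No

IC: ρ+…+ρ^4 ≥ (19−5)/(5−2) = 14/3.
At ρ = 4/5: partial sum = 2.3616 < 4.6667. Cooperation not sustainable.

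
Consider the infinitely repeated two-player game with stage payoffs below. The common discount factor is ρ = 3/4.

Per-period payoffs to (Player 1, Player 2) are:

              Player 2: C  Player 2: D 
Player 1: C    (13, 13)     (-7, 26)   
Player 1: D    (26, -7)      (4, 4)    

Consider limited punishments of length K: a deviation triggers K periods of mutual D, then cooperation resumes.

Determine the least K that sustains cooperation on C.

IC: ρ(1−ρ^K)/(1−ρ) ≥ (26−13)/(13−4) = 13/9.
With ρ = 3/4: need 1 − ρ^K ≥ 13/9·(1−3/4)/(3/4), i.e. ρ^K ≤ 0.5185.
Since (3/4)^2 = 0.5625 and (3/4)^3 = 0.4219, the smallest such K is 3.

3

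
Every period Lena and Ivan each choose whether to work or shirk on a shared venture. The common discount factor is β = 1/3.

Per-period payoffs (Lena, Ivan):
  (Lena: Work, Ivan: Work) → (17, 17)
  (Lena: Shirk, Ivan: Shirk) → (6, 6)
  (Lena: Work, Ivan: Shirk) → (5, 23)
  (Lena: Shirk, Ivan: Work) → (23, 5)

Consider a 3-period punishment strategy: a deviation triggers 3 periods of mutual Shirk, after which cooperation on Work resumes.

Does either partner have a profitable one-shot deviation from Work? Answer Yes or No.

IC: β+…+β^3 ≥ (23−17)/(17−6) = 6/11.
At β = 1/3: partial sum = 0.4815 < 0.5455. Cooperation not sustainable.

Yes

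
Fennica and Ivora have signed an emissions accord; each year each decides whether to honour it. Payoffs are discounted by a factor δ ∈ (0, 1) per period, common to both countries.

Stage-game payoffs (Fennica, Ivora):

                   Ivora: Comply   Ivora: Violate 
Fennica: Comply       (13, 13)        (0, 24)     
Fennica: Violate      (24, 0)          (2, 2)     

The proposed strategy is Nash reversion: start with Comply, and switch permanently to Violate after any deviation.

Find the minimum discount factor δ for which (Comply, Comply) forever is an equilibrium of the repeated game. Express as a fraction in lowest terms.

1/2

Cooperation forever yields 13 each period: 13/(1−δ).
Deviating yields 24 once, then 2 forever: 24 + 2δ/(1−δ).
No profitable deviation requires 13/(1−δ) ≥ 24 + 2δ/(1−δ).
Multiplying by (1−δ): 13 ≥ 24(1−δ) + 2δ = 24 − 22δ.
So 22δ ≥ 11, i.e. δ ≥ 11/22 = 1/2.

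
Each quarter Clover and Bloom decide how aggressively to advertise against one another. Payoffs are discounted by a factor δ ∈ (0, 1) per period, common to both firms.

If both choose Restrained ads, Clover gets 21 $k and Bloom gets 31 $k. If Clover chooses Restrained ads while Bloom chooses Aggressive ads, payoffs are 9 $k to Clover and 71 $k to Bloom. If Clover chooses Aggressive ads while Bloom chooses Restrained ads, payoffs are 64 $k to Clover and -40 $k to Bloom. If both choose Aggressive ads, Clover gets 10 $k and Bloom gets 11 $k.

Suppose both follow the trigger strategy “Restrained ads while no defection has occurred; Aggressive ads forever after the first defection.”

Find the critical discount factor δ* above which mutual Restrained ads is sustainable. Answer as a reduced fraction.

43/54

For Clover: deviation gain 64−21 = 43, per-period punishment loss 21−10 = 11. IC gives δ ≥ 43/54.
For Bloom: gain 40, loss 20 per period, so δ ≥ 40/60 = 2/3.
The tighter constraint is Clover's, so cooperation needs δ ≥ 43/54.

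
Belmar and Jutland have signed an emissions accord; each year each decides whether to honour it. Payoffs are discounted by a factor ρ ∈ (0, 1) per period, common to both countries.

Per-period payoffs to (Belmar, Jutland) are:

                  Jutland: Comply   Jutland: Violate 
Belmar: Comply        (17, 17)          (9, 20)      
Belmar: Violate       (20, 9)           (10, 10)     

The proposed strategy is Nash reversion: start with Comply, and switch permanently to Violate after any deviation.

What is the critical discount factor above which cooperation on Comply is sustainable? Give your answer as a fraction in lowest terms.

3/10

17/(1−ρ) ≥ 20 + 10ρ/(1−ρ)
17 ≥ 20 − 10ρ
ρ ≥ 3/10.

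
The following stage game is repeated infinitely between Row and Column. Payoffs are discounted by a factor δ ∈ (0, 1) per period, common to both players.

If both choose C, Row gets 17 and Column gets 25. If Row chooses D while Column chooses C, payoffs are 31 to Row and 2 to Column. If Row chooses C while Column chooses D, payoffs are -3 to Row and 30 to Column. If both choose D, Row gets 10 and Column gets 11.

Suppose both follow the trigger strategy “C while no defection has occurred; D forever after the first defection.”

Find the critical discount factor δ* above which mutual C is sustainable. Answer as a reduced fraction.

2/3

Row: cooperation gives 17 each period; deviation gives 31 once then 10 forever.
  17/(1−δ) ≥ 31 + 10δ/(1−δ) ⇒ δ ≥ 14/21 = 2/3.
Column: cooperation gives 25 each period; deviation gives 30 once then 11 forever.
  δ ≥ 5/19.
Both must hold, so the binding constraint is Row's: δ ≥ 2/3.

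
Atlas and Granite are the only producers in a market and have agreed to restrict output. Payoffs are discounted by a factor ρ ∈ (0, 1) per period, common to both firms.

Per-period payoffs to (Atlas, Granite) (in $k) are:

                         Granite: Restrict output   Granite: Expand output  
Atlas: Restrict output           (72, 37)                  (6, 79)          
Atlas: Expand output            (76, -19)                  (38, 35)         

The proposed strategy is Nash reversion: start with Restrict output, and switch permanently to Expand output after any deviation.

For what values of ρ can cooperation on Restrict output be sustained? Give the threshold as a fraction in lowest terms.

For Atlas: deviation gain 76−72 = 4, per-period punishment loss 72−38 = 34. IC gives ρ ≥ 4/38 = 2/19.
For Granite: gain 42, loss 2 per period, so ρ ≥ 42/44 = 21/22.
The tighter constraint is Granite's, so cooperation needs ρ ≥ 21/22.

21/22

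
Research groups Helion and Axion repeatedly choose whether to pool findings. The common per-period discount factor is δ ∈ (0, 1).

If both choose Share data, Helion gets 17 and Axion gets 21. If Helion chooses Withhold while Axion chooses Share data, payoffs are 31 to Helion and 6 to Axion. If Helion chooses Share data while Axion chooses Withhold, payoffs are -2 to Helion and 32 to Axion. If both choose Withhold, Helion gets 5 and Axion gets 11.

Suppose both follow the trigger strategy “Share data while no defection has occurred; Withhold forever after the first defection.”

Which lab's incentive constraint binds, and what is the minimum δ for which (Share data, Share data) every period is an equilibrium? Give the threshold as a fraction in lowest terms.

Helion; δ ≥ 7/13

Helion: cooperation gives 17 each period; deviation gives 31 once then 5 forever.
  17/(1−δ) ≥ 31 + 5δ/(1−δ) ⇒ δ ≥ 14/26 = 7/13.
Axion: cooperation gives 21 each period; deviation gives 32 once then 11 forever.
  δ ≥ 11/21.
Both must hold, so the binding constraint is Helion's: δ ≥ 7/13.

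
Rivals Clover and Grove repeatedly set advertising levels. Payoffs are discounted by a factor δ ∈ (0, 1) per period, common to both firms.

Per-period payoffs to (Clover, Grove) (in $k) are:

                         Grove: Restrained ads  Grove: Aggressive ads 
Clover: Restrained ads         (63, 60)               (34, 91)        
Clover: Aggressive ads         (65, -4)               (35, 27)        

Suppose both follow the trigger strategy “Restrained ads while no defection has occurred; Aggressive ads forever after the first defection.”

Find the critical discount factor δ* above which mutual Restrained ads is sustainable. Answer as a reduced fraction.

31/64

Clover's threshold: (65−63)/(65−35) = 1/15.
Grove's threshold: (91−60)/(91−27) = 31/64.
1/15 < 31/64, so Grove binds and δ* = 31/64.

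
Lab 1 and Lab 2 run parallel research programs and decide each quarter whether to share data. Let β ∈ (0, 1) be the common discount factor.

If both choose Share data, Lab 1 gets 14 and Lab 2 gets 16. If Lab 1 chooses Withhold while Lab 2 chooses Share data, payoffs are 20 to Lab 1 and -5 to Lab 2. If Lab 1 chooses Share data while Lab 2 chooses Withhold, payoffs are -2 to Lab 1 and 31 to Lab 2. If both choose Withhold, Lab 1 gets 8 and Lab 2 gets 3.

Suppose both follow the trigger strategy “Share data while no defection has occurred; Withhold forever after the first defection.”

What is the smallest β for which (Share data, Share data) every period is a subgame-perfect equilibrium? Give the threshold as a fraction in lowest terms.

15/28

Lab 1: cooperation gives 14 each period; deviation gives 20 once then 8 forever.
  14/(1−β) ≥ 20 + 8β/(1−β) ⇒ β ≥ 6/12 = 1/2.
Lab 2: cooperation gives 16 each period; deviation gives 31 once then 3 forever.
  β ≥ 15/28.
Both must hold, so the binding constraint is Lab 2's: β ≥ 15/28.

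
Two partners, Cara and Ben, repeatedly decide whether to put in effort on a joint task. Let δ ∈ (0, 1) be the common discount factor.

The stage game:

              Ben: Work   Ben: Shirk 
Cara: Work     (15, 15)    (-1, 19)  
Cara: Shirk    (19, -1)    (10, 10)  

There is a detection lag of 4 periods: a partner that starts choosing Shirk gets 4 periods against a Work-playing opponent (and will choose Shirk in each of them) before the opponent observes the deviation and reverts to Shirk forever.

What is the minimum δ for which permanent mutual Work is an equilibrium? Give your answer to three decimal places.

A deviator earns 19 for 4 periods, then 10 forever; cooperating earns 15 forever. Multiplying the IC by (1−δ):
15 ≥ 19(1−δ^4) + 10δ^4, so 9·δ^4 ≥ 4 and δ^4 ≥ 4/9.
δ ≥ (4/9)^(1/4) ≈ 0.816.

0.816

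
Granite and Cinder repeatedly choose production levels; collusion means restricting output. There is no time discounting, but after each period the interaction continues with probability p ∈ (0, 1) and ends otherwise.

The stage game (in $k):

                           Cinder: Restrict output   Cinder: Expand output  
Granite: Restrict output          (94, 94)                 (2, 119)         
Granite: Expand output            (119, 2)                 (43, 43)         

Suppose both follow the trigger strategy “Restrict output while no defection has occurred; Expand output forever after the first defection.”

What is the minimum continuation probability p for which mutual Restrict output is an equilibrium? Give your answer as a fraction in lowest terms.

25/76

With no time discounting, the continuation probability p plays the role of the discount factor.
Grim-trigger IC: 94/(1−p) ≥ 119 + 43p/(1−p) ⇒ p ≥ (119−94)/(119−43) = 25/76.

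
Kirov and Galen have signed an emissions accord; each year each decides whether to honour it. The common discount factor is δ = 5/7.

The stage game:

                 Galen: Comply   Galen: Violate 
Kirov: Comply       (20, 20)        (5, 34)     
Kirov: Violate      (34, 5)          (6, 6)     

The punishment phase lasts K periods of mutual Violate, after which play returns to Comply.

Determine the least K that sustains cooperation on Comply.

2

IC: δ(1−δ^K)/(1−δ) ≥ (34−20)/(20−6) = 1.
With δ = 5/7: need 1 − δ^K ≥ 1·(1−5/7)/(5/7), i.e. δ^K ≤ 0.6000.
Since (5/7)^1 = 0.7143 and (5/7)^2 = 0.5102, the smallest such K is 2.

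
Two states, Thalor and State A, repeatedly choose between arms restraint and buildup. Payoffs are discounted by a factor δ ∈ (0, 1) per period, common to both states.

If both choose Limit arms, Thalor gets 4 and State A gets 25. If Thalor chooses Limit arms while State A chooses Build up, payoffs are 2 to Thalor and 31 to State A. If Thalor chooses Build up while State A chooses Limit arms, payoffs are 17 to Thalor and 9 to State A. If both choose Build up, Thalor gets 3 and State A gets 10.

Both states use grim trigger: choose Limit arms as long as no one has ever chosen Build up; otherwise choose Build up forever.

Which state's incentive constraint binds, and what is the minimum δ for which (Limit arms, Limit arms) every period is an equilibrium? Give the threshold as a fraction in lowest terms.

Thalor: cooperation gives 4 each period; deviation gives 17 once then 3 forever.
  4/(1−δ) ≥ 17 + 3δ/(1−δ) ⇒ δ ≥ 13/14.
State A: cooperation gives 25 each period; deviation gives 31 once then 10 forever.
  δ ≥ 6/21 = 2/7.
Both must hold, so the binding constraint is Thalor's: δ ≥ 13/14.

Thalor; δ ≥ 13/14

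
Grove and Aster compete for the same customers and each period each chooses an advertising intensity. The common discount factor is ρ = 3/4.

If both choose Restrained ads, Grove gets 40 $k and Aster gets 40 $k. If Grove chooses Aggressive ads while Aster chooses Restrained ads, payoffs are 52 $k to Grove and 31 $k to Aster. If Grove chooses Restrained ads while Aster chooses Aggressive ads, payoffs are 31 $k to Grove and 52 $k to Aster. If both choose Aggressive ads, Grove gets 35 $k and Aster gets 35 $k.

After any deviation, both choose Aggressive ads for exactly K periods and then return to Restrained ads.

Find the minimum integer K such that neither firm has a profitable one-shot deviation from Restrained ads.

6

Need Σ_{k=1}^{K} ρ^k ≥ (52−40)/(40−35) = 2.4000 at ρ = 3/4.
At K = 5 the sum is 2.2881 < 2.4000; at K = 6 it is 2.4661 ≥ 2.4000.
So the minimum punishment length is K = 6.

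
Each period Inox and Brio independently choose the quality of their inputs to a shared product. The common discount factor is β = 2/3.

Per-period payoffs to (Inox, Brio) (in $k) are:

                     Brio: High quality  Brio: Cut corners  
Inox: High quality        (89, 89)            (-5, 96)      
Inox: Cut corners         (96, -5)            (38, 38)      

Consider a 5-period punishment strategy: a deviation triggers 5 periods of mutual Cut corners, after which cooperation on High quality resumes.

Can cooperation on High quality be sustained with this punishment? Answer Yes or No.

Yes

IC: β+…+β^5 ≥ (96−89)/(89−38) = 7/51.
At β = 2/3: partial sum = 1.7366 ≥ 0.1373. Cooperation sustainable.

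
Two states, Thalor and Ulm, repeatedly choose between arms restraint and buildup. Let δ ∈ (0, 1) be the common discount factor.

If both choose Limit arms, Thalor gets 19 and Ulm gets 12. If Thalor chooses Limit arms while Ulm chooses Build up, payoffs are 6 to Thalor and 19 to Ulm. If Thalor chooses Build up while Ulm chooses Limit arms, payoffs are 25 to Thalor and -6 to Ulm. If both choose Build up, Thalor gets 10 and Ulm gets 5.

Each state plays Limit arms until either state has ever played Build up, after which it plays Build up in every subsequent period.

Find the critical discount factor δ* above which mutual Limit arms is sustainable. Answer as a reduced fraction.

1/2

For Thalor: deviation gain 25−19 = 6, per-period punishment loss 19−10 = 9. IC gives δ ≥ 6/15 = 2/5.
For Ulm: gain 7, loss 7 per period, so δ ≥ 7/14 = 1/2.
The tighter constraint is Ulm's, so cooperation needs δ ≥ 1/2.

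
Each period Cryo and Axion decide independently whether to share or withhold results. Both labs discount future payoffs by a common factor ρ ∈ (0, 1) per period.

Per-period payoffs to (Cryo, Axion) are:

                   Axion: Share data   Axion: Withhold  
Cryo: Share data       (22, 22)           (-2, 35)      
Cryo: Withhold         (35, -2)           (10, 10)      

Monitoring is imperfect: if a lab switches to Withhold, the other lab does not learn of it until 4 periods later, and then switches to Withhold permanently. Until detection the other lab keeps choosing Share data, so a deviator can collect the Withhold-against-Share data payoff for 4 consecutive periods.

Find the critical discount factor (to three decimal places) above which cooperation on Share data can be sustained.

0.849

Deviating for the 4 undetected periods gains 35−22 = 13 per period over cooperation, then loses 22−10 = 12 per period forever once punishment starts.
Gain: 13(1 + ρ + … + ρ^3); loss: 12·ρ^4/(1−ρ).
No profitable deviation ⇔ 13(1−ρ^4) ≤ 12·ρ^4, i.e. ρ^4 ≥ 13/(13+12) = 13/25.
Hence ρ ≥ (13/25)^(1/4) ≈ 0.849.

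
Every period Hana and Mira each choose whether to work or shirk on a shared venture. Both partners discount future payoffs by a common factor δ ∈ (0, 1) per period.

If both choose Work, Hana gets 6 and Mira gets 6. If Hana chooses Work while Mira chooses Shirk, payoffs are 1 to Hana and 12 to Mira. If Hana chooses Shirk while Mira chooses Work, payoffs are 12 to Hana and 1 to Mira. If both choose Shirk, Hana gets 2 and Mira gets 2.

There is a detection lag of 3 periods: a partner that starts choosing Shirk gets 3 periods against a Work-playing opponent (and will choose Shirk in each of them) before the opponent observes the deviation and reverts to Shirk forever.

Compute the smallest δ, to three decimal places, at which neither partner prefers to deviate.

0.843

The best deviation is to choose Shirk for all 3 undetected periods, earning 12 each, then 2 forever once detected.
Deviation value: 12(1−δ^3)/(1−δ) + 2δ^3/(1−δ); cooperation value: 6/(1−δ).
IC: 6 ≥ 12(1−δ^3) + 2δ^3 = 12 − 10δ^3.
So δ^3 ≥ 6/10 = 3/5, giving δ ≥ (3/5)^(1/3) ≈ 0.843.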